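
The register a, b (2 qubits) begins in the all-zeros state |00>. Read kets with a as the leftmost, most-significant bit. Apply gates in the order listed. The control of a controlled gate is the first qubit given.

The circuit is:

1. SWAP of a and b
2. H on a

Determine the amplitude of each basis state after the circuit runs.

The resulting statevector has amplitude sqrt(2)/2 on |00>, 0 on |01>, sqrt(2)/2 on |10>, 0 on |11>.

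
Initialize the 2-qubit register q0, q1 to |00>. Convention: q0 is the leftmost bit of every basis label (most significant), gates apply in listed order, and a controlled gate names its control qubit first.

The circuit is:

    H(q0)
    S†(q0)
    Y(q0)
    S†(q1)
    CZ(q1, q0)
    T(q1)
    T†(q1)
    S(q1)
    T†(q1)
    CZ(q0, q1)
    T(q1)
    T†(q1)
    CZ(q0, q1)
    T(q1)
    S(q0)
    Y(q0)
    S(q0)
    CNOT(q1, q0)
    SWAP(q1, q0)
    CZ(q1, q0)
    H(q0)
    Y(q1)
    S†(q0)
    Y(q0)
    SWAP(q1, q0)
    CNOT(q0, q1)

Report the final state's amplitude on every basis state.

The resulting statevector has amplitude I/2 on |00>, 1/2 on |01>, -I/2 on |10>, 1/2 on |11>. Key observation: gates 9-14 undo each other exactly, leaving only the rest of the circuit to track.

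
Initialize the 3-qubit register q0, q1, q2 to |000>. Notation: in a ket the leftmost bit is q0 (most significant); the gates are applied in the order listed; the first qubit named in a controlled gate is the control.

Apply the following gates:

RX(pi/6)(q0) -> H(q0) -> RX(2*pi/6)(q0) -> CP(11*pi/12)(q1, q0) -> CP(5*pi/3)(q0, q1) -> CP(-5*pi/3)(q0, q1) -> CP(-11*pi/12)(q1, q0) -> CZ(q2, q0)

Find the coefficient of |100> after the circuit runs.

The amplitude on |100> is 1/2 - sqrt(3)*I/4 + I/4.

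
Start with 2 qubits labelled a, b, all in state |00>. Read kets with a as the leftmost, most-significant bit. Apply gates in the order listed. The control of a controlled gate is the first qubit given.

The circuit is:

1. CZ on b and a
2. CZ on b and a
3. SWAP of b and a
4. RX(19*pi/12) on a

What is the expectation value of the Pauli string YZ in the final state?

The observable YZ averages to sqrt(2)/4 + sqrt(6)/4. Key observation: the block from step 1 through step 2 cancels to the identity and can be dropped.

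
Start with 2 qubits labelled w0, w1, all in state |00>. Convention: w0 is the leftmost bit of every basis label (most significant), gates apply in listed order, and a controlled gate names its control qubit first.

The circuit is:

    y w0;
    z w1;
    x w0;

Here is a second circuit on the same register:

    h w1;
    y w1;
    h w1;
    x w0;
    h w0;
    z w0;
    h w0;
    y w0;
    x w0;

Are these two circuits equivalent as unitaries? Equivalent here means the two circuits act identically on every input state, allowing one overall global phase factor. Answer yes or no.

No: there is an input state on which the two circuits produce genuinely different outputs (not merely differing by a phase).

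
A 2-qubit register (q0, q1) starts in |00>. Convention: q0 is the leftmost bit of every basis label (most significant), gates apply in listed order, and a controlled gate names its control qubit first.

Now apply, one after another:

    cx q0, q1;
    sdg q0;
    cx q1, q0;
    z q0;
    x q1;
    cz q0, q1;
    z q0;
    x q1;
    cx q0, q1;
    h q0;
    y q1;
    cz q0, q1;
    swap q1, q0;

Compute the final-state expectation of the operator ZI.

The expectation value of ZI is -1.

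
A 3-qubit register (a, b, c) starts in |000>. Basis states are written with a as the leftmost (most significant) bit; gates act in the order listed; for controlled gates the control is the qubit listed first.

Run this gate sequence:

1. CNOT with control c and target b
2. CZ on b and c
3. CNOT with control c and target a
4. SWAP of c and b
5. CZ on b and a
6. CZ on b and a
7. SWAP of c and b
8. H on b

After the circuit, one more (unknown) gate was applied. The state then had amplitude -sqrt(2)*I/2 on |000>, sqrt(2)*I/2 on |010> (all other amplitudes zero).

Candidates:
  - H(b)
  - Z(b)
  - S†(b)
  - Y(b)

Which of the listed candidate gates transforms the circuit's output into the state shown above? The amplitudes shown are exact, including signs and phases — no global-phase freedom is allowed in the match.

The unique candidate consistent with the amplitudes is Y(b). Key observation: the block from step 4 through step 7 cancels to the identity and can be dropped.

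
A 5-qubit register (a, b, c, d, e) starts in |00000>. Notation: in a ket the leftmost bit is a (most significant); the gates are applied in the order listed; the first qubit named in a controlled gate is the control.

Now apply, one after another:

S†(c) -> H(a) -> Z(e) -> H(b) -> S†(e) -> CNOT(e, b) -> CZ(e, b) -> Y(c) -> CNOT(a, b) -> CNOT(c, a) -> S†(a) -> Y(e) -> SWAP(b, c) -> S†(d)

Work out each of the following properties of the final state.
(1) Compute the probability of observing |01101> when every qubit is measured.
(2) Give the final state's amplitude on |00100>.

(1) A full measurement returns |01101> with probability 1/4.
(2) |00100> carries amplitude 0 in the final state.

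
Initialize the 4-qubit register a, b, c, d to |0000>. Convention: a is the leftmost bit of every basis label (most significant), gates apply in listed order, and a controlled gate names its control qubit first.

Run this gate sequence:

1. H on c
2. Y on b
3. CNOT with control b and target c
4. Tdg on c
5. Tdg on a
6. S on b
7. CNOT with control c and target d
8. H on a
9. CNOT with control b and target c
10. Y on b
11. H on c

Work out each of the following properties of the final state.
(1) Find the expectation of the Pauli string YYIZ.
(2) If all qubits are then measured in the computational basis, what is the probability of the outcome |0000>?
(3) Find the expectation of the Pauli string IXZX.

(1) The observable YYIZ averages to 0.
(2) Outcome |0000> occurs with probability 1/8.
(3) The expectation value of IXZX is 0.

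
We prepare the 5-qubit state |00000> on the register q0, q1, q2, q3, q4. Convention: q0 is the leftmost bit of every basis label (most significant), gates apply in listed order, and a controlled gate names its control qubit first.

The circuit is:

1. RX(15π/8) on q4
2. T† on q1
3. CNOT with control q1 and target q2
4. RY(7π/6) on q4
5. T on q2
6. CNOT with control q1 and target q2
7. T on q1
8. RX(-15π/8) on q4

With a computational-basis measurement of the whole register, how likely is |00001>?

A full measurement returns |00001> with probability sqrt(6)/16 + sqrt(2)/8 + sqrt(3)/8 + 1/4.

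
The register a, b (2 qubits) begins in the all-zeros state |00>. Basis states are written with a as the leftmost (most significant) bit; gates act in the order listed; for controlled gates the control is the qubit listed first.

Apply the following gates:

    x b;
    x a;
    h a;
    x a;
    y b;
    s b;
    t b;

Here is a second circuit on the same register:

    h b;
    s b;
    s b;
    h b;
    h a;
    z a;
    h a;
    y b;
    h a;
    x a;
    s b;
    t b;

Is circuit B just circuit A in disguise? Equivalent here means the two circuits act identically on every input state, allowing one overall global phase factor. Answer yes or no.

Yes: on every input state the two circuits agree up to one overall phase factor.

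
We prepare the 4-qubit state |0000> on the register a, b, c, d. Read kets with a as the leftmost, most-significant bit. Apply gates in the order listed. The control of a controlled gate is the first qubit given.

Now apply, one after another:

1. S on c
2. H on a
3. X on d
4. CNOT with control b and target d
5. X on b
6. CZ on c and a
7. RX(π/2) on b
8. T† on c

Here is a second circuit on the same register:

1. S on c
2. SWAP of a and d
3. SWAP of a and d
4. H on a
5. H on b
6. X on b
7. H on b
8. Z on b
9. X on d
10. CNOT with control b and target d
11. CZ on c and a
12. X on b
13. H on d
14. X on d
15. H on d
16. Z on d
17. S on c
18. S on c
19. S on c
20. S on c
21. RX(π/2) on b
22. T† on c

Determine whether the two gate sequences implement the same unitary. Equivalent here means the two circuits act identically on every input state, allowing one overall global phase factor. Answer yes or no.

Yes, they are equivalent — the unitaries differ by at most a global phase.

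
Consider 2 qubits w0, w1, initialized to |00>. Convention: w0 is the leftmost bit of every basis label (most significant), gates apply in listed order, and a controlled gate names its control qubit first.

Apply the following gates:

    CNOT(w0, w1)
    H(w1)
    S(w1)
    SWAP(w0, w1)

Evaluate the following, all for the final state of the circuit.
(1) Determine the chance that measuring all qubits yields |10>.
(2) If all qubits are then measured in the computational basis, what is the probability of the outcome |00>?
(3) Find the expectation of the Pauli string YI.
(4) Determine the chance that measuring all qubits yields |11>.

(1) The probability of measuring |10> is 1/2.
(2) Outcome |00> occurs with probability 1/2.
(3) The expectation value of YI is 1.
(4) Outcome |11> occurs with probability 0.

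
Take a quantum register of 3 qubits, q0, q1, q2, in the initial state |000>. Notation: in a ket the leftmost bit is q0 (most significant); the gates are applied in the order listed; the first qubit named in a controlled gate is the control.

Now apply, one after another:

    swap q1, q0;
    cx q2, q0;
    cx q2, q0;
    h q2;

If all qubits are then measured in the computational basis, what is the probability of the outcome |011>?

The probability of measuring |011> is 0.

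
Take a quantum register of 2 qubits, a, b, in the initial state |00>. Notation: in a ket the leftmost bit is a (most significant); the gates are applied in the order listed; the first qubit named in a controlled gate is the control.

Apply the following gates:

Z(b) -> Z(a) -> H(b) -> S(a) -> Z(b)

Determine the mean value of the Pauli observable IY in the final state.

The expectation value of IY is 0.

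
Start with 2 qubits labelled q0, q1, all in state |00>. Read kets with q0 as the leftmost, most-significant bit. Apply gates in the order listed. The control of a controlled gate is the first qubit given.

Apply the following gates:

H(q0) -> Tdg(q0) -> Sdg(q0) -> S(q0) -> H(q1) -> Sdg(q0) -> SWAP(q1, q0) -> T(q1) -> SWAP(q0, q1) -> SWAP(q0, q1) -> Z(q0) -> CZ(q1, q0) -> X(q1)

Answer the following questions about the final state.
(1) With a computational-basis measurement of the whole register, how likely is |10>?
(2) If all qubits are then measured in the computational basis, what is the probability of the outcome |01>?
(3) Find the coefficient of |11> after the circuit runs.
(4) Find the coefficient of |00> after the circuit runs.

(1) Outcome |10> occurs with probability 1/4. Key observation: steps 9-10 multiply out to the identity, so the circuit reduces to the remaining gates.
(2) A full measurement returns |01> with probability 1/4.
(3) The final state's coefficient on |11> equals -1/2.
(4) The final state's coefficient on |00> equals -I/2.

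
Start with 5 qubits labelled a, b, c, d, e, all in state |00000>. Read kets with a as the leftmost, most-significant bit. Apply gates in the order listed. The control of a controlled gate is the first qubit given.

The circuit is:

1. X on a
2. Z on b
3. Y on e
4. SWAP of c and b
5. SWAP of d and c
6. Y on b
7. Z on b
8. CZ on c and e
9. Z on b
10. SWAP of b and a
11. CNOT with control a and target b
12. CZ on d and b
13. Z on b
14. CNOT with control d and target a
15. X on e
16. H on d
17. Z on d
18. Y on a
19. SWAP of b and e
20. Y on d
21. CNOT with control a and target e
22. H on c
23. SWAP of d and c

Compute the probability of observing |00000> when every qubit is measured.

The probability of measuring |00000> is 1/4.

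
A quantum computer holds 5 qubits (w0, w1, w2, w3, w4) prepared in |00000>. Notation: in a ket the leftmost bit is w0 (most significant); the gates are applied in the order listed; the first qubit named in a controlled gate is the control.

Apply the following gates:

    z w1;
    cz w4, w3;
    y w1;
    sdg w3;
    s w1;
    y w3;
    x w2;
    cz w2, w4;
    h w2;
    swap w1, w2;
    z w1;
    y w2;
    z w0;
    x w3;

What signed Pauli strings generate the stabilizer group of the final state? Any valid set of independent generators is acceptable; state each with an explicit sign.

The stabilizer group can be generated by +IXIII, +ZIIII, +IIZII, +IIIZI, +IIIIZ, among other valid generating sets.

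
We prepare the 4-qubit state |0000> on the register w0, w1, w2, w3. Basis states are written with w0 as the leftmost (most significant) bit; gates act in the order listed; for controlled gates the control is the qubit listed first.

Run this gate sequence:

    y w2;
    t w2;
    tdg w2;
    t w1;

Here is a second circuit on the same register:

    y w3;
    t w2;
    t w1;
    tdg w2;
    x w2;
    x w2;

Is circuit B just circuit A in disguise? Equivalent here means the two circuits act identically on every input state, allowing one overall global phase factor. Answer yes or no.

No — the two circuits implement different unitaries, even allowing a global phase.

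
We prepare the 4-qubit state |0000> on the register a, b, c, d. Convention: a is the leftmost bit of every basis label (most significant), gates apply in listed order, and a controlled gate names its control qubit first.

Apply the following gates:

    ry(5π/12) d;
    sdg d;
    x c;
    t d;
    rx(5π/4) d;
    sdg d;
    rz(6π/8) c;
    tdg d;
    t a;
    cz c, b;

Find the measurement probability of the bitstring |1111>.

Outcome |1111> occurs with probability 0.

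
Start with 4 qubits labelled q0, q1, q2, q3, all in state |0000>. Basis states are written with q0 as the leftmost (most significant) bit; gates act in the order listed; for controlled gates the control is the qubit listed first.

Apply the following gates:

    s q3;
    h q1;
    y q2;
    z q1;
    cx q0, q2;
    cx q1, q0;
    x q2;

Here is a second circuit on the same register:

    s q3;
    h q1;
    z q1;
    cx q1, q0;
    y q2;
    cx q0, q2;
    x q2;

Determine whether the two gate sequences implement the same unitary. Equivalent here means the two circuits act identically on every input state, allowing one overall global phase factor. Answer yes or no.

No: there is an input state on which the two circuits produce genuinely different outputs (not merely differing by a phase).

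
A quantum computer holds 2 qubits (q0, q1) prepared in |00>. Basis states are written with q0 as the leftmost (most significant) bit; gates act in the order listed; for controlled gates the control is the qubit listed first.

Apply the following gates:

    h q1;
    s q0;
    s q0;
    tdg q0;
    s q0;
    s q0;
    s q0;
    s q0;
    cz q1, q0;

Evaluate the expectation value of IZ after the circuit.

In the final state, IZ has expectation 0. Key observation: gates 5-8 undo each other exactly, leaving only the rest of the circuit to track.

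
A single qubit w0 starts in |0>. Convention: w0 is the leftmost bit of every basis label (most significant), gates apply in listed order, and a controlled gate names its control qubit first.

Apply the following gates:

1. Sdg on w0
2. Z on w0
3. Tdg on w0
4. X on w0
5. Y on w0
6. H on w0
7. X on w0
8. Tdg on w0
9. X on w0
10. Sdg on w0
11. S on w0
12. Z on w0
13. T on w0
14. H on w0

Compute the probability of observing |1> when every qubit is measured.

Outcome |1> occurs with probability 1/2.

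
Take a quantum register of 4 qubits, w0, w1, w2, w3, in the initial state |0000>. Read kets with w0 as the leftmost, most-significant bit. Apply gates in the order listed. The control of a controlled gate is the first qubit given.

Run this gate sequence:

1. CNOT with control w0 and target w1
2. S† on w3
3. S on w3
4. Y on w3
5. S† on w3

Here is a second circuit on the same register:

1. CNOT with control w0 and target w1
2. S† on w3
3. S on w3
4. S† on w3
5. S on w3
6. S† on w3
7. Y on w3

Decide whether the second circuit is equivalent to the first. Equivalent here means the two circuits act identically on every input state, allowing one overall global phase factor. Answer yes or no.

No — the two circuits implement different unitaries, even allowing a global phase.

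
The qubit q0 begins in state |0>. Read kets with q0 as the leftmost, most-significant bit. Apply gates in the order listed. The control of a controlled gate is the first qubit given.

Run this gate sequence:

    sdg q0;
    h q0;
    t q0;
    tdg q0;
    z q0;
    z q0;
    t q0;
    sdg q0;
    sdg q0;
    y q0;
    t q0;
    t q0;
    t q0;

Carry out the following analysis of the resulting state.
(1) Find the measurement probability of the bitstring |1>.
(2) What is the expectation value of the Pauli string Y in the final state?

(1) The probability of measuring |1> is 1/2.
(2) In the final state, Y has expectation 1.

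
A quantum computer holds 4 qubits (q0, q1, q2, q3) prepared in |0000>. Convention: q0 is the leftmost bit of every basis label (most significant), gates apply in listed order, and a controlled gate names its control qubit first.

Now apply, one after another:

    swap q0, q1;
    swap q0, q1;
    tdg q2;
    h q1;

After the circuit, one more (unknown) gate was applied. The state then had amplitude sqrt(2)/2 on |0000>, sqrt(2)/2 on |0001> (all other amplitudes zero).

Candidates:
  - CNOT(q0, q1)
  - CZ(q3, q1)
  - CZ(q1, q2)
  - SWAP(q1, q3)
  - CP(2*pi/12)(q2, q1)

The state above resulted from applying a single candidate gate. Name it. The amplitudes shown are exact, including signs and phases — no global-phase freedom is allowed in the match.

It was SWAP(q1, q3) that produced the state shown.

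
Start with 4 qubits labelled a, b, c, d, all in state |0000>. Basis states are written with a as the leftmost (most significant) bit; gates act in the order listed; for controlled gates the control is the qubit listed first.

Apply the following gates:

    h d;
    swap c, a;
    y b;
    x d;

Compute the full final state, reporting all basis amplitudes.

After the circuit, the state carries amplitude sqrt(2)*I/2 on |0100>, sqrt(2)*I/2 on |0101>, and 0 on every other basis state.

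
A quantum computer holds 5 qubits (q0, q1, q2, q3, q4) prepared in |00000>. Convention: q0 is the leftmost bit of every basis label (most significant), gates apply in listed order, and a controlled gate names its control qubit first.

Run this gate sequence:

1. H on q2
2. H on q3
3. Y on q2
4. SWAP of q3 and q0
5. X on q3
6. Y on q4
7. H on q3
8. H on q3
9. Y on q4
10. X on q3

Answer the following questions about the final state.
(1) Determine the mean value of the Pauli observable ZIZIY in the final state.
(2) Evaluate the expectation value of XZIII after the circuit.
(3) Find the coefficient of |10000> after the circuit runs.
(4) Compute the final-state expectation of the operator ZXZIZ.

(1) In the final state, ZIZIY has expectation 0. Key observation: steps 5-10 multiply out to the identity, so the circuit reduces to the remaining gates.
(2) The expectation value of XZIII is 1.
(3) The final state's coefficient on |10000> equals -I/2.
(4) In the final state, ZXZIZ has expectation 0.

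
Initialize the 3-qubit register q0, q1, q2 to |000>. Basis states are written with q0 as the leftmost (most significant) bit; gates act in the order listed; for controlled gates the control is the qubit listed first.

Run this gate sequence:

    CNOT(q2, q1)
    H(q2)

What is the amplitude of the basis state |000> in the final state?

The final state's coefficient on |000> equals sqrt(2)/2.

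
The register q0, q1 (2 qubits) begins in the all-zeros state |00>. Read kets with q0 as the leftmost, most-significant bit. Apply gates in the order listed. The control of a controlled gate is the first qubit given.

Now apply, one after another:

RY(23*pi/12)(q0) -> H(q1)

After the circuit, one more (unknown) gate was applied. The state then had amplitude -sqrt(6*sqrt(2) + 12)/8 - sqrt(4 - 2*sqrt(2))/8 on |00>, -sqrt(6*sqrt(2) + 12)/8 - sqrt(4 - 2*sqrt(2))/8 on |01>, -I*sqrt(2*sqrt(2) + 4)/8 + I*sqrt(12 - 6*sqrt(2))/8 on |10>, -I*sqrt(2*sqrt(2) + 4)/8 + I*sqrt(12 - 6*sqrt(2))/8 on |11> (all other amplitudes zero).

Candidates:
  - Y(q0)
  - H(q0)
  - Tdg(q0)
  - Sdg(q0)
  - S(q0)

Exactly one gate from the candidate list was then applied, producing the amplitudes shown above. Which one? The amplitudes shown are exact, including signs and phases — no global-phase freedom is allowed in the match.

It was Sdg(q0) that produced the state shown.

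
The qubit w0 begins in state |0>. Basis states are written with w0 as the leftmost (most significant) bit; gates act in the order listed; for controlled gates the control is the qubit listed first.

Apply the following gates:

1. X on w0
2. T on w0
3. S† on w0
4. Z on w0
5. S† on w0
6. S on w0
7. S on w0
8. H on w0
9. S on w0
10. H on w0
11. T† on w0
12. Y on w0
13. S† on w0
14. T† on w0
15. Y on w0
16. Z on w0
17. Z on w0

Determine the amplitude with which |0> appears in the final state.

The final state's coefficient on |0> equals 1/2 + I/2.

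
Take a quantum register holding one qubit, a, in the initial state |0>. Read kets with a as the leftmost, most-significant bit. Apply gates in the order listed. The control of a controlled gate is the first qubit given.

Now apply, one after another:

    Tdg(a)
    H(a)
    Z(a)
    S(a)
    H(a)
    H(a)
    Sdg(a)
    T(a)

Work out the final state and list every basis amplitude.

The resulting statevector has amplitude sqrt(2)/2 on |0>, -sqrt(2)*exp(I*pi/4)/2 on |1>. Key observation: the block from step 4 through step 7 cancels to the identity and can be dropped.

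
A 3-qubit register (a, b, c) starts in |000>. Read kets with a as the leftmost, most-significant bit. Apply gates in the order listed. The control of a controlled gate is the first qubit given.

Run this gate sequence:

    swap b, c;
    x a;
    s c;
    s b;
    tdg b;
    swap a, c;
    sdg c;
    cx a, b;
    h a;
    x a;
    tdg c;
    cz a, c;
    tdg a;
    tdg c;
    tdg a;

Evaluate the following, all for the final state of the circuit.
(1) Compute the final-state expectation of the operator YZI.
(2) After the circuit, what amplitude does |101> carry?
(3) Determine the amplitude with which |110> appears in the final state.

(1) The expectation value of YZI is 1.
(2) |101> carries amplitude -sqrt(2)*I/2 in the final state.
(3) The amplitude on |110> is 0.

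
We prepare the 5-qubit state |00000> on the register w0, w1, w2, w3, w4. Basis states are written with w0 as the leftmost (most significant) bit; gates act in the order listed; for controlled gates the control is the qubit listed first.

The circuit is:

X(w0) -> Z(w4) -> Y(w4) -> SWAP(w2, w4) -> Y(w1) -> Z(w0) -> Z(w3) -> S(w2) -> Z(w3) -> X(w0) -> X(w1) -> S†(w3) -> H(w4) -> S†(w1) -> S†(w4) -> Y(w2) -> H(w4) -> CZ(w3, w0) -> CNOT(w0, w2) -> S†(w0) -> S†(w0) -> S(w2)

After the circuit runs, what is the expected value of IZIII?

The observable IZIII averages to 1.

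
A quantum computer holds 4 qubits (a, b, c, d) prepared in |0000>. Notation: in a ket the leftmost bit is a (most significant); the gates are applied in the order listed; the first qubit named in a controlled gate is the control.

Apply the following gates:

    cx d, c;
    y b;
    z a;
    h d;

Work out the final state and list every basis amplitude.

After the circuit, the state carries amplitude sqrt(2)*I/2 on |0100>, sqrt(2)*I/2 on |0101>, and 0 on every other basis state.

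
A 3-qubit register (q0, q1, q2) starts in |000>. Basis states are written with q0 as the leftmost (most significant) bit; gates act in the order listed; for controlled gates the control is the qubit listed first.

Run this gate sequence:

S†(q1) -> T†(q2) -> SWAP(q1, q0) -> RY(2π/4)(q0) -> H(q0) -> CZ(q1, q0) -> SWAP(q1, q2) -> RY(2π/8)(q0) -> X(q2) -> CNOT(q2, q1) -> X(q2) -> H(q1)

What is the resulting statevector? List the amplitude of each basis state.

The resulting statevector has amplitude sqrt(2*sqrt(2) + 4)/4 on |000>, 0 on |001>, -sqrt(2*sqrt(2) + 4)/4 on |010>, 0 on |011>, sqrt(4 - 2*sqrt(2))/4 on |100>, 0 on |101>, -sqrt(4 - 2*sqrt(2))/4 on |110>, 0 on |111>.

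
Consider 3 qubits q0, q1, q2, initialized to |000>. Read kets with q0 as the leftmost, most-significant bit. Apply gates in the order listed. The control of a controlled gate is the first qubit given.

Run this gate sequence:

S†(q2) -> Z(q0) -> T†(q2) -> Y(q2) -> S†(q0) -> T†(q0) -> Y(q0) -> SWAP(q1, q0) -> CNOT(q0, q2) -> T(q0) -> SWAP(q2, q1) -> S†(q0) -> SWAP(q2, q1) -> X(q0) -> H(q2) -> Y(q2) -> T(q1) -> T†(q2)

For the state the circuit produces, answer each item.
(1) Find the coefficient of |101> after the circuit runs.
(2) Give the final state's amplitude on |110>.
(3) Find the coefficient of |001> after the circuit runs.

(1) The amplitude on |101> is 0.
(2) The final state's coefficient on |110> equals -sqrt(2)*exp(3*I*pi/4)/2.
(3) |001> carries amplitude 0 in the final state.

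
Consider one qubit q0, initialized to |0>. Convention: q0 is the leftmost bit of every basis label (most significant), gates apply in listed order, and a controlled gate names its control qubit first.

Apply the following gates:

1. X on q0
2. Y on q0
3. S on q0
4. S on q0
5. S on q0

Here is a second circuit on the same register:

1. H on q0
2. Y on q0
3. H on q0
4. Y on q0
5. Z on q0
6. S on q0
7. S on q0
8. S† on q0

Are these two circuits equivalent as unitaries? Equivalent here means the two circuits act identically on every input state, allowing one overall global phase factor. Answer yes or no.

No: there is an input state on which the two circuits produce genuinely different outputs (not merely differing by a phase).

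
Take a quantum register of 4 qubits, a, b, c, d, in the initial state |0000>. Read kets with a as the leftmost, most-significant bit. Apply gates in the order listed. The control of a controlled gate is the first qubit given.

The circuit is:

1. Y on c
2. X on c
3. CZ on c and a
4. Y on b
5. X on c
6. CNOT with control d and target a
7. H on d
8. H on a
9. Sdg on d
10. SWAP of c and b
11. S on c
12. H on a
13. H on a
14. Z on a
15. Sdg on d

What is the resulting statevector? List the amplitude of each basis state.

After the circuit, the state carries amplitude -I/2 on |0110>, I/2 on |0111>, I/2 on |1110>, -I/2 on |1111>, and 0 on every other basis state. Key observation: steps 12-13 multiply out to the identity, so the circuit reduces to the remaining gates.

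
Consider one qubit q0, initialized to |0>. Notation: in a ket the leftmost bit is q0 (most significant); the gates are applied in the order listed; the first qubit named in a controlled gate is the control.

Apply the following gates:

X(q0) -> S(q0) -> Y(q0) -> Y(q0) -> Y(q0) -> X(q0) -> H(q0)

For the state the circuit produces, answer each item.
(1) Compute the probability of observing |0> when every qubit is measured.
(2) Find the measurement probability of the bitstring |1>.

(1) A full measurement returns |0> with probability 1/2.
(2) The probability of measuring |1> is 1/2.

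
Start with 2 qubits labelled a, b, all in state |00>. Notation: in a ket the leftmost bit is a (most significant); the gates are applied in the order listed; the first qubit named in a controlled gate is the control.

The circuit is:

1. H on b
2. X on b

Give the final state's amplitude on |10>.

The amplitude on |10> is 0.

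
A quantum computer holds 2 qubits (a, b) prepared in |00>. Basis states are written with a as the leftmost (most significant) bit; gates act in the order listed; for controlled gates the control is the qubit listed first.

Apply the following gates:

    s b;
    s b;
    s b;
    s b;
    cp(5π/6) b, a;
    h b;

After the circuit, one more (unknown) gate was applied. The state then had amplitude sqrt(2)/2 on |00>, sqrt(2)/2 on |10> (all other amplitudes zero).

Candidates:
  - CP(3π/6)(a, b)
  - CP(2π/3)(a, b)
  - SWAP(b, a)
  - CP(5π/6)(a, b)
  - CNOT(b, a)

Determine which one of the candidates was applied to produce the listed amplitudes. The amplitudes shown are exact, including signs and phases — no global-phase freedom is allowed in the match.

The applied gate was SWAP(b, a). Key observation: gates 1-4 undo each other exactly, leaving only the rest of the circuit to track.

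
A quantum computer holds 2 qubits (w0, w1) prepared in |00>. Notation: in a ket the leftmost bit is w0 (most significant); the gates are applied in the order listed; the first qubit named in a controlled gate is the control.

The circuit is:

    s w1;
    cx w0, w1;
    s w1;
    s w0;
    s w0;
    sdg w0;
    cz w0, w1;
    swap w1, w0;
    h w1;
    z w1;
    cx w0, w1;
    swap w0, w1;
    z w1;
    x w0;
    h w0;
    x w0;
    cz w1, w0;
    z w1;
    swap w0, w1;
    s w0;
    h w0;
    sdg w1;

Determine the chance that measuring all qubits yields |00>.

A full measurement returns |00> with probability 1/2.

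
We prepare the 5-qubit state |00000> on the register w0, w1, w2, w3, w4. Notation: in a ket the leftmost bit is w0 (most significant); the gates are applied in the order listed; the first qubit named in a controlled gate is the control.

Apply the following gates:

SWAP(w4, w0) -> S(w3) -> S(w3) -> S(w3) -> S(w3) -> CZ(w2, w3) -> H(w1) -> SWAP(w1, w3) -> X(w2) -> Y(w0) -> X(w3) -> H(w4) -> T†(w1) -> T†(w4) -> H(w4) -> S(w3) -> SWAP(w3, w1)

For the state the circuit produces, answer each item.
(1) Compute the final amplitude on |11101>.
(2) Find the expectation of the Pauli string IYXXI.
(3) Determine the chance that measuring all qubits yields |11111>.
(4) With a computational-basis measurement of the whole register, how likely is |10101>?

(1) The amplitude on |11101> is sqrt(2)*(-1 - exp(3*I*pi/4))/4. Key observation: gates 2-5 undo each other exactly, leaving only the rest of the circuit to track.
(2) The expectation value of IYXXI is 0.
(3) Outcome |11111> occurs with probability 0.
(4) Outcome |10101> occurs with probability 1/4 - sqrt(2)/8.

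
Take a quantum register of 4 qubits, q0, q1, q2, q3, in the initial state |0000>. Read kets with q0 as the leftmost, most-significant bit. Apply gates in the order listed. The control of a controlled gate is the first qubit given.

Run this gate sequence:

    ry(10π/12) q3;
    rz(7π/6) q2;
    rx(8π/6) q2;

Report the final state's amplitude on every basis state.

The final amplitudes are (-sqrt(2) + sqrt(6))*exp(5*I*pi/12)/8 on |0000>, (sqrt(2) + sqrt(6))*exp(5*I*pi/12)/8 on |0001>, (-sqrt(6) + 3*sqrt(2))*exp(11*I*pi/12)/8 on |0010>, (sqrt(6) + 3*sqrt(2))*exp(11*I*pi/12)/8 on |0011>, and 0 on every other basis state.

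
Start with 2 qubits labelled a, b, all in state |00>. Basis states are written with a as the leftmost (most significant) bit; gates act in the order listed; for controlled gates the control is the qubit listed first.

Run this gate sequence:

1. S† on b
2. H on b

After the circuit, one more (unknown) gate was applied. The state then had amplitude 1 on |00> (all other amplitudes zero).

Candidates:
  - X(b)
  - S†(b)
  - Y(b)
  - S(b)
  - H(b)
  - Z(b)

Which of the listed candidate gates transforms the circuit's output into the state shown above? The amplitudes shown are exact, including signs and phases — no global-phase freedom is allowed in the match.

The unique candidate consistent with the amplitudes is H(b).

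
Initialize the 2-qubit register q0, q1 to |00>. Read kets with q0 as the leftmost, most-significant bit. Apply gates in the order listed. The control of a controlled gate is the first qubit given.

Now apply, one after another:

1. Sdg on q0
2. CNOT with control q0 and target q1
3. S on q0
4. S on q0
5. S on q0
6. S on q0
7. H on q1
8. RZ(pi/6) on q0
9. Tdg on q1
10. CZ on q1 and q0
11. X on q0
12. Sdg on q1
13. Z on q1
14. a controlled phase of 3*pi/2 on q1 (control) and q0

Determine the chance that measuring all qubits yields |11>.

The probability of measuring |11> is 1/2. Key observation: the block from step 3 through step 6 cancels to the identity and can be dropped.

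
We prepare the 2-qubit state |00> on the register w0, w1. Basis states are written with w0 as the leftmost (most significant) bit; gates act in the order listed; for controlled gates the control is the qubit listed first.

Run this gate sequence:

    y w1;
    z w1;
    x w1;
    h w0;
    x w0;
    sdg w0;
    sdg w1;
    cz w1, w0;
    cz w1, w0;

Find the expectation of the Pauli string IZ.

The expectation value of IZ is 1. Key observation: steps 8-9 multiply out to the identity, so the circuit reduces to the remaining gates.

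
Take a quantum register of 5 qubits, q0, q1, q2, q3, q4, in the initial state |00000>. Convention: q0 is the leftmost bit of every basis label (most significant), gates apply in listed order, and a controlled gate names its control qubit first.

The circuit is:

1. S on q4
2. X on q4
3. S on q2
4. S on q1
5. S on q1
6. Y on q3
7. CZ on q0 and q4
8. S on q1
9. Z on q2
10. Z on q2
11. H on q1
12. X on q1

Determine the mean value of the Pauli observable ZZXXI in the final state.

The observable ZZXXI averages to 0.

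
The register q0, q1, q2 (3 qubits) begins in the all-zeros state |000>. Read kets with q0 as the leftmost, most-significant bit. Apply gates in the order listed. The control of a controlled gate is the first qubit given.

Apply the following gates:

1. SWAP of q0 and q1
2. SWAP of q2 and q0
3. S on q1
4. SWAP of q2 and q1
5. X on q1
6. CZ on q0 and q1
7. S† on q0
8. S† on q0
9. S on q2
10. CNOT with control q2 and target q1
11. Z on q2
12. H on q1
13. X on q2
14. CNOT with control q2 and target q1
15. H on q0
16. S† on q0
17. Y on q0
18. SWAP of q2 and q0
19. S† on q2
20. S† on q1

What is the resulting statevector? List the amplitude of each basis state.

The resulting statevector has amplitude 0 on |000>, 0 on |001>, 0 on |010>, 0 on |011>, 1/2 on |100>, -1/2 on |101>, I/2 on |110>, -I/2 on |111>.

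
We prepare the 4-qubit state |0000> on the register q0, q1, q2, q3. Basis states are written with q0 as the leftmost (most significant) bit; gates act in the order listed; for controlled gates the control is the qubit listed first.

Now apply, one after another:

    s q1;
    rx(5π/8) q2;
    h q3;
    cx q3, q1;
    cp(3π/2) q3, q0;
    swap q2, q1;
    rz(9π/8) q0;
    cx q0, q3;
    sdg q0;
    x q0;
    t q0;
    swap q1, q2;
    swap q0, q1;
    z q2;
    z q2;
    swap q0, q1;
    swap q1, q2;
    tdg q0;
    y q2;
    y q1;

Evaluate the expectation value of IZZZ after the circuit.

The expectation value of IZZZ is -sqrt(2 - sqrt(2))/2.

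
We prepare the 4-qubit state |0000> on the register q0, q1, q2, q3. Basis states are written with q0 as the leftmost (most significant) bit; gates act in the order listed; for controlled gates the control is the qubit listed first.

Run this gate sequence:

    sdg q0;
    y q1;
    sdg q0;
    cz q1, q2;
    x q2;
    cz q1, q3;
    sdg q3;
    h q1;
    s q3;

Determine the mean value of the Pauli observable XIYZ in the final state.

The expectation value of XIYZ is 0.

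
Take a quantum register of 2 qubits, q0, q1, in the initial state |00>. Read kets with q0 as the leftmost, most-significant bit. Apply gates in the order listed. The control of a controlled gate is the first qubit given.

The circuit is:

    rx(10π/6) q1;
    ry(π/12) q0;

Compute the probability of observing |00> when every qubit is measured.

A full measurement returns |00> with probability 3*sqrt(2)/32 + 3*sqrt(6)/32 + 3/8.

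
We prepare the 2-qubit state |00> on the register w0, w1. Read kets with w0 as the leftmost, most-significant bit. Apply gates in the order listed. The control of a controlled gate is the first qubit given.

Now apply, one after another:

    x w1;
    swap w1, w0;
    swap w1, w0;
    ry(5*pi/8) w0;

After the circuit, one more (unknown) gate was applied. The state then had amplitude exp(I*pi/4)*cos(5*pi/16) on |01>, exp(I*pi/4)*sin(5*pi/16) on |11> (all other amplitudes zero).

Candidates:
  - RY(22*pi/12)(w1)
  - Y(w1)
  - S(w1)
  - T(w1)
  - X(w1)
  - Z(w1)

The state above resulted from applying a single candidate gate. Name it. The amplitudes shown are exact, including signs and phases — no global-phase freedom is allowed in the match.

The unique candidate consistent with the amplitudes is T(w1). Key observation: gates 2-3 undo each other exactly, leaving only the rest of the circuit to track.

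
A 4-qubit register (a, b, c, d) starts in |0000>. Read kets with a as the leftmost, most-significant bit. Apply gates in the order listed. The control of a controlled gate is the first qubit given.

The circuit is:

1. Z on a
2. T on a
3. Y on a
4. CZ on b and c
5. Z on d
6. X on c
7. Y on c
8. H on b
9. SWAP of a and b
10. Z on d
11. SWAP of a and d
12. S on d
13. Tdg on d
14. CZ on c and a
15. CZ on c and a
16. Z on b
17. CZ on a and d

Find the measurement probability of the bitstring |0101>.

A full measurement returns |0101> with probability 1/2. Key observation: the block from step 14 through step 15 cancels to the identity and can be dropped.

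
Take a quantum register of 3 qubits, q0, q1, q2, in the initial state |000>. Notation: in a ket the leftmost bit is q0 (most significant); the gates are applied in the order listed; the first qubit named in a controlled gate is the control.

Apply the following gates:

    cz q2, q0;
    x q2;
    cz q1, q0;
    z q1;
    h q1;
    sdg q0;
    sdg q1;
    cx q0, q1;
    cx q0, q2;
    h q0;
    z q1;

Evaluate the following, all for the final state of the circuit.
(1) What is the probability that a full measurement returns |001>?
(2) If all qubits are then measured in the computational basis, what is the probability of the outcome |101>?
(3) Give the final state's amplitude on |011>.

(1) Outcome |001> occurs with probability 1/4.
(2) The probability of measuring |101> is 1/4.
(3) |011> carries amplitude I/2 in the final state.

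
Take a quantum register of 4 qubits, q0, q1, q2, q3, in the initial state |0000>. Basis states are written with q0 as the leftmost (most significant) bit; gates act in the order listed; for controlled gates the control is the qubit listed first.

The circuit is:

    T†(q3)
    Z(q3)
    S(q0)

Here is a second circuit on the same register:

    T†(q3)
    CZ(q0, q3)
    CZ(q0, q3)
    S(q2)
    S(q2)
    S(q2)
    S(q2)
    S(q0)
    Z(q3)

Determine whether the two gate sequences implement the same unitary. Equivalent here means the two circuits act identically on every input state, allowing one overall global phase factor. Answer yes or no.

Yes: on every input state the two circuits agree up to one overall phase factor.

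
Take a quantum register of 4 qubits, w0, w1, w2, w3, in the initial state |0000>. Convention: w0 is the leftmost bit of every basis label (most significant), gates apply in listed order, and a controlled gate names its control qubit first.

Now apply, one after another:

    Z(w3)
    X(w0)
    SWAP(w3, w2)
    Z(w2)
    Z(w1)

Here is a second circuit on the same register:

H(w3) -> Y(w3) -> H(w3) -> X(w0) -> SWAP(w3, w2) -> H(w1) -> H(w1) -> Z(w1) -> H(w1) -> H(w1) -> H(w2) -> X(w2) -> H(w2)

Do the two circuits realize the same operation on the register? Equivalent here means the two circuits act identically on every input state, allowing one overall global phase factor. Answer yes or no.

No, they are not equivalent — no single phase factor reconciles the two unitaries.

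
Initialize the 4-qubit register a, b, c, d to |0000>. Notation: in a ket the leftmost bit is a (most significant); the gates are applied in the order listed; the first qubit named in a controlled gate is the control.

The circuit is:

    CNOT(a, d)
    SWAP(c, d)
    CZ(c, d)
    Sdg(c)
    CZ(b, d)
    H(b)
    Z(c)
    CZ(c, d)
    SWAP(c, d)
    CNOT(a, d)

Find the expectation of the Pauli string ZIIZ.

The observable ZIIZ averages to 1.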